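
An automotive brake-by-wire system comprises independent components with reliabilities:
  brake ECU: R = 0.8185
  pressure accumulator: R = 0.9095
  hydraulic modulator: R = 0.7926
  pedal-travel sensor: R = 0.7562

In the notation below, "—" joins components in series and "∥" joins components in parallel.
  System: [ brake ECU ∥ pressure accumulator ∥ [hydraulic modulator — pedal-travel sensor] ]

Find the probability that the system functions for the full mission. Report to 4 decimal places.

Series (hydraulic modulator and pedal-travel sensor): 0.792600 × 0.756200 = 0.599364
Parallel (brake ECU, pressure accumulator, and [0.599364]): 1 − (1 − 0.818500)(1 − 0.909500)(1 − 0.599364) = 0.9934

0.9934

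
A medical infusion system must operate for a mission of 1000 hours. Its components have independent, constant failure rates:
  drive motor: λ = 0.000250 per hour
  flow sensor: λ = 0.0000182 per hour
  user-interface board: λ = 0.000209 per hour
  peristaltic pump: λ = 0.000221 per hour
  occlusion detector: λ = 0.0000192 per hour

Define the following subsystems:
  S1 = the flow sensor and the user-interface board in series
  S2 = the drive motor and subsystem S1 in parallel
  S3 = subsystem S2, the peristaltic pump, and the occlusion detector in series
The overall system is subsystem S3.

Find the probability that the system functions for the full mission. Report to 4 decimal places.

0.7511

R(drive motor) = exp(−0.000250 × 1000) = 0.778801
R(flow sensor) = exp(−0.0000182 × 1000) = 0.981965
R(user-interface board) = exp(−0.000209 × 1000) = 0.811395
R(peristaltic pump) = exp(−0.000221 × 1000) = 0.801717
R(occlusion detector) = exp(−0.0000192 × 1000) = 0.980983
Series (flow sensor and user-interface board): 0.981965 × 0.811395 = 0.796761
Parallel (drive motor and [0.796761]): 1 − (1 − 0.778801)(1 − 0.796761) = 0.955044
Series ([0.955044], peristaltic pump, and occlusion detector): 0.955044 × 0.801717 × 0.980983 = 0.7511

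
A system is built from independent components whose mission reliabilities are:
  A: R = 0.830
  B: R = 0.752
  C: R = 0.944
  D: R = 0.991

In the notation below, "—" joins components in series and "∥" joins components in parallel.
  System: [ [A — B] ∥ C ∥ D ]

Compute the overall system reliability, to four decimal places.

Series (A and B): 0.830000 × 0.752000 = 0.624160
Parallel ([0.624160], C, and D): 1 − (1 − 0.624160)(1 − 0.944000)(1 − 0.991000) = 0.9998

0.9998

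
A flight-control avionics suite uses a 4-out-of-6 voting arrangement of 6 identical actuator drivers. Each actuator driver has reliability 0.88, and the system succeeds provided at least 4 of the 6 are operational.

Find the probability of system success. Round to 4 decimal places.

0.9739

R = Σ_{i=4}^{6} C(6,i) p^i (1−p)^{6−i} with p = 0.88
C(6,4)·0.88^4·0.12^2 = 0.129534
C(6,5)·0.88^5·0.12^1 = 0.379967
C(6,6)·0.88^6·0.12^0 = 0.464404
Sum = 0.9739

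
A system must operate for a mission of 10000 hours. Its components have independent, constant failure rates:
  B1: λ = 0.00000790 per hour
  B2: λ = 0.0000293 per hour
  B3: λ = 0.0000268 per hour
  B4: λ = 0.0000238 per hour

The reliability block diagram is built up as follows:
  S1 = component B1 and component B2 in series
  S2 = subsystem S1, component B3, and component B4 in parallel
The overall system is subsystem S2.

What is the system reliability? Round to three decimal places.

R(B1) = exp(−0.00000790 × 10000) = 0.92404
R(B2) = exp(−0.0000293 × 10000) = 0.74602
R(B3) = exp(−0.0000268 × 10000) = 0.76491
R(B4) = exp(−0.0000238 × 10000) = 0.78820
Series (B1 and B2): 0.92404 × 0.74602 = 0.68935
Parallel ([0.68935], B3, and B4): 1 − (1 − 0.68935)(1 − 0.76491)(1 − 0.78820) = 0.985

0.985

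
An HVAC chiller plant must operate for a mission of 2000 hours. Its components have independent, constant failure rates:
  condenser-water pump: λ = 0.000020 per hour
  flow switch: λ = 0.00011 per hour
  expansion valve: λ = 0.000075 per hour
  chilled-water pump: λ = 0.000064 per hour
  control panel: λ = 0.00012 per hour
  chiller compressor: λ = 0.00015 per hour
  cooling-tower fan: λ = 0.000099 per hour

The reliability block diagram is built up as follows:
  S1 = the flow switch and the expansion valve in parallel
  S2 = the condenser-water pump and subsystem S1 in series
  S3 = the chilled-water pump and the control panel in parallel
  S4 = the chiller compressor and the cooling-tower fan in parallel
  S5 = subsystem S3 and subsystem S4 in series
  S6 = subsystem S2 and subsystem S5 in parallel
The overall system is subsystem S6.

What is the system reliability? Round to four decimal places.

R(condenser-water pump) = exp(−0.000020 × 2000) = 0.960789
R(flow switch) = exp(−0.00011 × 2000) = 0.802519
R(expansion valve) = exp(−0.000075 × 2000) = 0.860708
R(chilled-water pump) = exp(−0.000064 × 2000) = 0.879853
R(control panel) = exp(−0.00012 × 2000) = 0.786628
R(chiller compressor) = exp(−0.00015 × 2000) = 0.740818
R(cooling-tower fan) = exp(−0.000099 × 2000) = 0.820370
Parallel (flow switch and expansion valve): 1 − (1 − 0.802519)(1 − 0.860708) = 0.972492
Series (condenser-water pump and [0.972492]): 0.960789 × 0.972492 = 0.934360
Parallel (chilled-water pump and control panel): 1 − (1 − 0.879853)(1 − 0.786628) = 0.974364
Parallel (chiller compressor and cooling-tower fan): 1 − (1 − 0.740818)(1 − 0.820370) = 0.953443
Series ([0.974364] and [0.953443]): 0.974364 × 0.953443 = 0.929001
Parallel ([0.934360] and [0.929001]): 1 − (1 − 0.934360)(1 − 0.929001) = 0.9953

0.9953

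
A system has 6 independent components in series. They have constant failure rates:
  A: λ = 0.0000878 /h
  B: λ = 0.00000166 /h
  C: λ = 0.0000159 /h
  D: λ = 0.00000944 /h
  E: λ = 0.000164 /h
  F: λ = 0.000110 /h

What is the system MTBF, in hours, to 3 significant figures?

Series of exponential components: λ_sys = Σ λ_i
λ_sys = 0.0000878 + 0.00000166 + 0.0000159 + 0.00000944 + 0.000164 + 0.000110 = 3.8880e-04 /h
MTBF = 1 / λ_sys = 2570 h

2570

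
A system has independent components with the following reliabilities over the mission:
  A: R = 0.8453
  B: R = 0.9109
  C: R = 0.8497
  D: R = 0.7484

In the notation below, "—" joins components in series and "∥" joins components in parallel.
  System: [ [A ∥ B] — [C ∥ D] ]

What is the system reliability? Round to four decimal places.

0.9489

Parallel (A and B): 1 − (1 − 0.845300)(1 − 0.910900) = 0.986216
Parallel (C and D): 1 − (1 − 0.849700)(1 − 0.748400) = 0.962185
Series ([0.986216] and [0.962185]): 0.986216 × 0.962185 = 0.9489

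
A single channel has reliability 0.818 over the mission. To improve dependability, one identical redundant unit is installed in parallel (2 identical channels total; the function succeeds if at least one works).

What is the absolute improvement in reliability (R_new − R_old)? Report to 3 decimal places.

0.149

R_before = 0.818
R_after = 1 − (1 − 0.818)^2 = 0.967
ΔR = 0.967 − 0.818 = 0.149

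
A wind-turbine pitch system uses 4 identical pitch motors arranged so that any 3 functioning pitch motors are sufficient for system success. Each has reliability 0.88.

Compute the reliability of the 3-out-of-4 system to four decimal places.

0.9268

R = Σ_{i=3}^{4} C(4,i) p^i (1−p)^{4−i} with p = 0.88
C(4,3)·0.88^3·0.12^1 = 0.327107
C(4,4)·0.88^4·0.12^0 = 0.599695
Sum = 0.9268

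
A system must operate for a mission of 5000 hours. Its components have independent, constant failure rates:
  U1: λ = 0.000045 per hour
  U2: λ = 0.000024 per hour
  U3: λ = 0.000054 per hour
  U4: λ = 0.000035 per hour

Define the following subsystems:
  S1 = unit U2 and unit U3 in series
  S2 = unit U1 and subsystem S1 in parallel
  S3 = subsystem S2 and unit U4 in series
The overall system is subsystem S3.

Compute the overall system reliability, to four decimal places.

R(U1) = exp(−0.000045 × 5000) = 0.798516
R(U2) = exp(−0.000024 × 5000) = 0.886920
R(U3) = exp(−0.000054 × 5000) = 0.763379
R(U4) = exp(−0.000035 × 5000) = 0.839457
Series (U2 and U3): 0.886920 × 0.763379 = 0.677056
Parallel (U1 and [0.677056]): 1 − (1 − 0.798516)(1 − 0.677056) = 0.934932
Series ([0.934932] and U4): 0.934932 × 0.839457 = 0.7848

0.7848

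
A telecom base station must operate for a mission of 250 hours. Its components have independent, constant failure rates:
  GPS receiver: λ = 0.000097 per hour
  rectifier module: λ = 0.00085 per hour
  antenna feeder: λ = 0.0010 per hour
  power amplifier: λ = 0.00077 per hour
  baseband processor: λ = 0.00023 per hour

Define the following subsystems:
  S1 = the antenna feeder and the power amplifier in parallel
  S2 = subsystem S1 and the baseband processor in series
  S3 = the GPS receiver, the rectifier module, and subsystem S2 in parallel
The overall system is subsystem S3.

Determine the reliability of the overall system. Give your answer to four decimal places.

0.9996

R(GPS receiver) = exp(−0.000097 × 250) = 0.976042
R(rectifier module) = exp(−0.00085 × 250) = 0.808560
R(antenna feeder) = exp(−0.0010 × 250) = 0.778801
R(power amplifier) = exp(−0.00077 × 250) = 0.824894
R(baseband processor) = exp(−0.00023 × 250) = 0.944122
Parallel (antenna feeder and power amplifier): 1 − (1 − 0.778801)(1 − 0.824894) = 0.961267
Series ([0.961267] and baseband processor): 0.961267 × 0.944122 = 0.907553
Parallel (GPS receiver, rectifier module, and [0.907553]): 1 − (1 − 0.976042)(1 − 0.808560)(1 − 0.907553) = 0.9996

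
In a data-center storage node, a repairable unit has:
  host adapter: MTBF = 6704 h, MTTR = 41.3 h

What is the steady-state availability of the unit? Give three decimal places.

A(host adapter) = MTBF/(MTBF+MTTR) = 6704/(6704+41.3) = 0.994

0.994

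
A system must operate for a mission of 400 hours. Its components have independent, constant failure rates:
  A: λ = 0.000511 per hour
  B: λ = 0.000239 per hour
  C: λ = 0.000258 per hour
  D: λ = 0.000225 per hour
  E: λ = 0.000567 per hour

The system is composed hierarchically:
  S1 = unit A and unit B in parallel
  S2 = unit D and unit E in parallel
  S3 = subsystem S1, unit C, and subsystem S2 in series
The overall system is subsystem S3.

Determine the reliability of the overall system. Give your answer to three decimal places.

0.871

R(A) = exp(−0.000511 × 400) = 0.81514
R(B) = exp(−0.000239 × 400) = 0.90883
R(C) = exp(−0.000258 × 400) = 0.90195
R(D) = exp(−0.000225 × 400) = 0.91393
R(E) = exp(−0.000567 × 400) = 0.79708
Parallel (A and B): 1 − (1 − 0.81514)(1 − 0.90883) = 0.98315
Parallel (D and E): 1 − (1 − 0.91393)(1 − 0.79708) = 0.98253
Series ([0.98315], C, and [0.98253]): 0.98315 × 0.90195 × 0.98253 = 0.871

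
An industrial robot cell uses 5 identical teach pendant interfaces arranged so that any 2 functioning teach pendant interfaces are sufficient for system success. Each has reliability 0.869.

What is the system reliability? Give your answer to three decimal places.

R = Σ_{i=2}^{5} C(5,i) p^i (1−p)^{5−i} with p = 0.869
C(5,2)·0.869^2·0.131^3 = 0.01698
C(5,3)·0.869^3·0.131^2 = 0.11262
C(5,4)·0.869^4·0.131^1 = 0.37353
C(5,5)·0.869^5·0.131^0 = 0.49556
Sum = 0.999

0.999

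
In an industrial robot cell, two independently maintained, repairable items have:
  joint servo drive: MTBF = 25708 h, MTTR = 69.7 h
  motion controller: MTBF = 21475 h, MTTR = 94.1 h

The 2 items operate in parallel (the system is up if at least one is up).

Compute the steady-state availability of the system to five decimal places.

0.99999

A(joint servo drive) = MTBF/(MTBF+MTTR) = 25708/(25708+69.7) = 0.997296
A(motion controller) = MTBF/(MTBF+MTTR) = 21475/(21475+94.1) = 0.995637
Parallel availability: 1 − (1 − 0.997296)(1 − 0.995637) = 0.99999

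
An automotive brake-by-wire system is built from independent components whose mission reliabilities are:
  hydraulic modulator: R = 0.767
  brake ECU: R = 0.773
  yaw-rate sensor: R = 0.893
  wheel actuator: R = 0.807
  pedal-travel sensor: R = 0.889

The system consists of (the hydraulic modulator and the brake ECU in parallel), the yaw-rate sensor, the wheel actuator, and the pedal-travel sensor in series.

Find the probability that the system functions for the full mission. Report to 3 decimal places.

Parallel (hydraulic modulator and brake ECU): 1 − (1 − 0.76700)(1 − 0.77300) = 0.94711
Series ([0.94711], yaw-rate sensor, wheel actuator, and pedal-travel sensor): 0.94711 × 0.89300 × 0.80700 × 0.88900 = 0.607

0.607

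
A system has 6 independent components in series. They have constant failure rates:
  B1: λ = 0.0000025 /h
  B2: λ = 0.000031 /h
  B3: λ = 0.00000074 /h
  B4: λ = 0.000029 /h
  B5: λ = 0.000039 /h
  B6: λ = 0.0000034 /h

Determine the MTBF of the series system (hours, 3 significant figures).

Series of exponential components: λ_sys = Σ λ_i
λ_sys = 0.0000025 + 0.000031 + 0.00000074 + 0.000029 + 0.000039 + 0.0000034 = 1.0564e-04 /h
MTBF = 1 / λ_sys = 9470 h

9470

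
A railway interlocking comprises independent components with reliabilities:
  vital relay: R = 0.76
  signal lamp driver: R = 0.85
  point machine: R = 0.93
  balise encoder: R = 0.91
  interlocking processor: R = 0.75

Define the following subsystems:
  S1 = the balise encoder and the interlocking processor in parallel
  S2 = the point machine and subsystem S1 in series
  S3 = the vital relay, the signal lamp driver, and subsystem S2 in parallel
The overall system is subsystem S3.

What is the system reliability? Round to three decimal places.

Parallel (balise encoder and interlocking processor): 1 − (1 − 0.91000)(1 − 0.75000) = 0.97750
Series (point machine and [0.97750]): 0.93000 × 0.97750 = 0.90908
Parallel (vital relay, signal lamp driver, and [0.90908]): 1 − (1 − 0.76000)(1 − 0.85000)(1 − 0.90908) = 0.997

0.997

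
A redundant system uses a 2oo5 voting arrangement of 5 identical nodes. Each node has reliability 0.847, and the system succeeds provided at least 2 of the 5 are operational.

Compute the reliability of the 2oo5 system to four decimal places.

R = Σ_{i=2}^{5} C(5,i) p^i (1−p)^{5−i} with p = 0.847
C(5,2)·0.847^2·0.153^3 = 0.025695
C(5,3)·0.847^3·0.153^2 = 0.142244
C(5,4)·0.847^4·0.153^1 = 0.393727
C(5,5)·0.847^5·0.153^0 = 0.435930
Sum = 0.9976

0.9976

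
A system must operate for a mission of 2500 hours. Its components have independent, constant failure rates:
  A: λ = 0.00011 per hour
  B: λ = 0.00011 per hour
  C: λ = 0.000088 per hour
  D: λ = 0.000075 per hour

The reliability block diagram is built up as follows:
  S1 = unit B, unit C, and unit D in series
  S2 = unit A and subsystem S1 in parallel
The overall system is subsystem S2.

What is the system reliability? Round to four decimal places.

0.8811

R(A) = exp(−0.00011 × 2500) = 0.759572
R(B) = exp(−0.00011 × 2500) = 0.759572
R(C) = exp(−0.000088 × 2500) = 0.802519
R(D) = exp(−0.000075 × 2500) = 0.829029
Series (B, C, and D): 0.759572 × 0.802519 × 0.829029 = 0.505352
Parallel (A and [0.505352]): 1 − (1 − 0.759572)(1 − 0.505352) = 0.8811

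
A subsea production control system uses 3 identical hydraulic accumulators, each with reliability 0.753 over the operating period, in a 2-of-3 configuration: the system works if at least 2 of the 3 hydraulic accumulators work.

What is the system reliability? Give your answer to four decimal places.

0.8471

R = Σ_{i=2}^{3} C(3,i) p^i (1−p)^{3−i} with p = 0.753
C(3,2)·0.753^2·0.247^1 = 0.420154
C(3,3)·0.753^3·0.247^0 = 0.426958
Sum = 0.8471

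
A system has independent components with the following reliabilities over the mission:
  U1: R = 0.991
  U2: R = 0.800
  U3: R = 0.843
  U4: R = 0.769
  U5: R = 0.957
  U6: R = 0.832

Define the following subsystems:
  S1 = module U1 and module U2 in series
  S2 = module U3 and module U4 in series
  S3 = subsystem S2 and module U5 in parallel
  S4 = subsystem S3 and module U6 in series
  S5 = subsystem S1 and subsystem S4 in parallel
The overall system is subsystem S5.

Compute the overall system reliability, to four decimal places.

Series (U1 and U2): 0.991000 × 0.800000 = 0.792800
Series (U3 and U4): 0.843000 × 0.769000 = 0.648267
Parallel ([0.648267] and U5): 1 − (1 − 0.648267)(1 − 0.957000) = 0.984875
Series ([0.984875] and U6): 0.984875 × 0.832000 = 0.819416
Parallel ([0.792800] and [0.819416]): 1 − (1 − 0.792800)(1 − 0.819416) = 0.9626

0.9626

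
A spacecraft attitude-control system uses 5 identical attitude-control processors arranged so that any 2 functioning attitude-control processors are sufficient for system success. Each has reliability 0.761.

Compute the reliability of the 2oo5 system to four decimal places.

0.9868

R = Σ_{i=2}^{5} C(5,i) p^i (1−p)^{5−i} with p = 0.761
C(5,2)·0.761^2·0.239^3 = 0.079061
C(5,3)·0.761^3·0.239^2 = 0.251739
C(5,4)·0.761^4·0.239^1 = 0.400780
C(5,5)·0.761^5·0.239^0 = 0.255225
Sum = 0.9868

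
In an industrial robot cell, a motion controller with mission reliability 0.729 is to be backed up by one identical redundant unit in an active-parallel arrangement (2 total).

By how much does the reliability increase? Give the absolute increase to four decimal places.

R_before = 0.729
R_after = 1 − (1 − 0.729)^2 = 0.9266
ΔR = 0.9266 − 0.729 = 0.1976

0.1976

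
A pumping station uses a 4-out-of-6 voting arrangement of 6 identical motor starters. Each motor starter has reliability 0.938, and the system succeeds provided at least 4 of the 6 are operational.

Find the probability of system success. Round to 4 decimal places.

0.9959

R = Σ_{i=4}^{6} C(6,i) p^i (1−p)^{6−i} with p = 0.938
C(6,4)·0.938^4·0.062^2 = 0.044636
C(6,5)·0.938^5·0.062^1 = 0.270120
C(6,6)·0.938^6·0.062^0 = 0.681110
Sum = 0.9959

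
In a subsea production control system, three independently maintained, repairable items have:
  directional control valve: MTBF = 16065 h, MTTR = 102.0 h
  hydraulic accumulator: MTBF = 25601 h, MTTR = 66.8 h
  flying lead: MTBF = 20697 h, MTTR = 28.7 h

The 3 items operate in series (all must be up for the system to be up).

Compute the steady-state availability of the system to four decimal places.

0.9897

A(directional control valve) = MTBF/(MTBF+MTTR) = 16065/(16065+102.0) = 0.993691
A(hydraulic accumulator) = MTBF/(MTBF+MTTR) = 25601/(25601+66.8) = 0.997398
A(flying lead) = MTBF/(MTBF+MTTR) = 20697/(20697+28.7) = 0.998615
Series availability: 0.993691 × 0.997398 × 0.998615 = 0.9897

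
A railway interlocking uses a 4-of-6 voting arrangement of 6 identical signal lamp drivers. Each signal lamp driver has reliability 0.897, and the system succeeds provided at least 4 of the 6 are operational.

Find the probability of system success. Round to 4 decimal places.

R = Σ_{i=4}^{6} C(6,i) p^i (1−p)^{6−i} with p = 0.897
C(6,4)·0.897^4·0.103^2 = 0.103023
C(6,5)·0.897^5·0.103^1 = 0.358881
C(6,6)·0.897^6·0.103^0 = 0.520900
Sum = 0.9828

0.9828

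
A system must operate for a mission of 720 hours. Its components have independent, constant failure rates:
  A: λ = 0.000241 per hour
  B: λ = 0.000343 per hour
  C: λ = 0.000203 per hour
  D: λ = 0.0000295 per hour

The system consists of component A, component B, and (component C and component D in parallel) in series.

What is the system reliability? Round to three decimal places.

0.655

R(A) = exp(−0.000241 × 720) = 0.84070
R(B) = exp(−0.000343 × 720) = 0.78117
R(C) = exp(−0.000203 × 720) = 0.86402
R(D) = exp(−0.0000295 × 720) = 0.97898
Parallel (C and D): 1 − (1 − 0.86402)(1 − 0.97898) = 0.99714
Series (A, B, and [0.99714]): 0.84070 × 0.78117 × 0.99714 = 0.655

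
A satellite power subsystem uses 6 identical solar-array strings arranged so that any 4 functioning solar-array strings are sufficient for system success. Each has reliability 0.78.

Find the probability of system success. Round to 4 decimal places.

R = Σ_{i=4}^{6} C(6,i) p^i (1−p)^{6−i} with p = 0.78
C(6,4)·0.78^4·0.22^2 = 0.268729
C(6,5)·0.78^5·0.22^1 = 0.381107
C(6,6)·0.78^6·0.22^0 = 0.225200
Sum = 0.8750

0.8750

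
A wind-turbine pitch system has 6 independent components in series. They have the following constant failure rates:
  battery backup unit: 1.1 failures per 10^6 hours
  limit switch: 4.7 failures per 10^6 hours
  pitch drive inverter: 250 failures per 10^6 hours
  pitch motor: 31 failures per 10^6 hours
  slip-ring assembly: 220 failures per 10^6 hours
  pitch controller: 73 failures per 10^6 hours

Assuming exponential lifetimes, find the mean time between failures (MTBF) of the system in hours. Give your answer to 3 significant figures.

Series of exponential components: λ_sys = Σ λ_i
λ_sys = 0.0000011 + 0.0000047 + 0.00025 + 0.000031 + 0.00022 + 0.000073 = 5.7980e-04 /h
MTBF = 1 / λ_sys = 1720 h

1720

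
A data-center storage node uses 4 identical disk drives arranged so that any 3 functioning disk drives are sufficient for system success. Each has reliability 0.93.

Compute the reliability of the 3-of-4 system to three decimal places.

R = Σ_{i=3}^{4} C(4,i) p^i (1−p)^{4−i} with p = 0.93
C(4,3)·0.93^3·0.07^1 = 0.22522
C(4,4)·0.93^4·0.07^0 = 0.74805
Sum = 0.973

0.973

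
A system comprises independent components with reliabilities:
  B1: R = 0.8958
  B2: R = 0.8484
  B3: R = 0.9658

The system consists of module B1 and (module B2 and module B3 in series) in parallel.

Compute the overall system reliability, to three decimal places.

Series (B2 and B3): 0.84840 × 0.96580 = 0.81938
Parallel (B1 and [0.81938]): 1 − (1 − 0.89580)(1 − 0.81938) = 0.981

0.981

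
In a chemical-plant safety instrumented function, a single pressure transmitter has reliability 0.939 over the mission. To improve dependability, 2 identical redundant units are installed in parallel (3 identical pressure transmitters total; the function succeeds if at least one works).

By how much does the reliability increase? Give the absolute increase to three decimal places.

R_before = 0.939
R_after = 1 − (1 − 0.939)^3 = 1.000
ΔR = 1.000 − 0.939 = 0.061

0.061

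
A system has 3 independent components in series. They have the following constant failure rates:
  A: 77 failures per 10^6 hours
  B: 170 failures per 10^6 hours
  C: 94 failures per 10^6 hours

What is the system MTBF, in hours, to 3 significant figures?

Series of exponential components: λ_sys = Σ λ_i
λ_sys = 0.000077 + 0.00017 + 0.000094 = 3.4100e-04 /h
MTBF = 1 / λ_sys = 2930 h

2930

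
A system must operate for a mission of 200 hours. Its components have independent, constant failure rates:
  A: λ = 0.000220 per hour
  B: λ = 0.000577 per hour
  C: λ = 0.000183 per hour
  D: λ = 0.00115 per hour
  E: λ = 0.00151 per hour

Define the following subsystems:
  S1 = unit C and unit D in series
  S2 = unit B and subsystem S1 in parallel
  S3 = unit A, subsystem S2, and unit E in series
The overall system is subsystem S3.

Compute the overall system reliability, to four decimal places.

R(A) = exp(−0.000220 × 200) = 0.956954
R(B) = exp(−0.000577 × 200) = 0.891010
R(C) = exp(−0.000183 × 200) = 0.964062
R(D) = exp(−0.00115 × 200) = 0.794534
R(E) = exp(−0.00151 × 200) = 0.739338
Series (C and D): 0.964062 × 0.794534 = 0.765980
Parallel (B and [0.765980]): 1 − (1 − 0.891010)(1 − 0.765980) = 0.974494
Series (A, [0.974494], and E): 0.956954 × 0.974494 × 0.739338 = 0.6895

0.6895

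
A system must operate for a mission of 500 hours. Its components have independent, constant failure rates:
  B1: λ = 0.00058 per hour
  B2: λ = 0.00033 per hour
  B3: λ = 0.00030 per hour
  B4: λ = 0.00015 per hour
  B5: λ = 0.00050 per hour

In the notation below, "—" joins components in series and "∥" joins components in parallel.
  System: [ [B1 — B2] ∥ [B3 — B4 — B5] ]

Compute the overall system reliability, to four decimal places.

0.8618

R(B1) = exp(−0.00058 × 500) = 0.748264
R(B2) = exp(−0.00033 × 500) = 0.847894
R(B3) = exp(−0.00030 × 500) = 0.860708
R(B4) = exp(−0.00015 × 500) = 0.927743
R(B5) = exp(−0.00050 × 500) = 0.778801
Series (B1 and B2): 0.748264 × 0.847894 = 0.634449
Series (B3, B4, and B5): 0.860708 × 0.927743 × 0.778801 = 0.621885
Parallel ([0.634449] and [0.621885]): 1 − (1 − 0.634449)(1 − 0.621885) = 0.8618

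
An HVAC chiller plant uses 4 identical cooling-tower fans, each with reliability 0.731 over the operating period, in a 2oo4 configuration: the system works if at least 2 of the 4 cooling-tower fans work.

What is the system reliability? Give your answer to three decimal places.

0.938

R = Σ_{i=2}^{4} C(4,i) p^i (1−p)^{4−i} with p = 0.731
C(4,2)·0.731^2·0.269^2 = 0.23200
C(4,3)·0.731^3·0.269^1 = 0.42030
C(4,4)·0.731^4·0.269^0 = 0.28554
Sum = 0.938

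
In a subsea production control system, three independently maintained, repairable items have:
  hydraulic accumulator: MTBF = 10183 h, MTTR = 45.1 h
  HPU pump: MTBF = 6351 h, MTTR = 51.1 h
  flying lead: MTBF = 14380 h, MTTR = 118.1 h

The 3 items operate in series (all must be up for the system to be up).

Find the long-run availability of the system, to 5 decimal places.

0.97960

A(hydraulic accumulator) = MTBF/(MTBF+MTTR) = 10183/(10183+45.1) = 0.995591
A(HPU pump) = MTBF/(MTBF+MTTR) = 6351/(6351+51.1) = 0.992018
A(flying lead) = MTBF/(MTBF+MTTR) = 14380/(14380+118.1) = 0.991854
Series availability: 0.995591 × 0.992018 × 0.991854 = 0.97960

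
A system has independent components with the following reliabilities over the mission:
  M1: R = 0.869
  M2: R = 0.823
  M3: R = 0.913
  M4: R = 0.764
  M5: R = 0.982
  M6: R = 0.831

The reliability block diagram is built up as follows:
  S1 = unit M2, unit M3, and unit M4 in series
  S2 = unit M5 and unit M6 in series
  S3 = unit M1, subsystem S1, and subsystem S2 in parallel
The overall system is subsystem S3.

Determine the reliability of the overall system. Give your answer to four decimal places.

Series (M2, M3, and M4): 0.823000 × 0.913000 × 0.764000 = 0.574069
Series (M5 and M6): 0.982000 × 0.831000 = 0.816042
Parallel (M1, [0.574069], and [0.816042]): 1 − (1 − 0.869000)(1 − 0.574069)(1 − 0.816042) = 0.9897

0.9897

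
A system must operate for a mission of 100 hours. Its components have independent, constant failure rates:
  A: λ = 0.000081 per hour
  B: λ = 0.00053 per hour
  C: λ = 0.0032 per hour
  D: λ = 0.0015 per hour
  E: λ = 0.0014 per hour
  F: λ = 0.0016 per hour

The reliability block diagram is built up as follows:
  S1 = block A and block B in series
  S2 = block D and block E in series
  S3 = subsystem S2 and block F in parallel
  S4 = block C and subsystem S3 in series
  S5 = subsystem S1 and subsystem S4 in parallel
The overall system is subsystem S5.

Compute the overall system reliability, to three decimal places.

0.982

R(A) = exp(−0.000081 × 100) = 0.99193
R(B) = exp(−0.00053 × 100) = 0.94838
R(C) = exp(−0.0032 × 100) = 0.72615
R(D) = exp(−0.0015 × 100) = 0.86071
R(E) = exp(−0.0014 × 100) = 0.86936
R(F) = exp(−0.0016 × 100) = 0.85214
Series (A and B): 0.99193 × 0.94838 = 0.94073
Series (D and E): 0.86071 × 0.86936 = 0.74827
Parallel ([0.74827] and F): 1 − (1 − 0.74827)(1 − 0.85214) = 0.96278
Series (C and [0.96278]): 0.72615 × 0.96278 = 0.69912
Parallel ([0.94073] and [0.69912]): 1 − (1 − 0.94073)(1 − 0.69912) = 0.982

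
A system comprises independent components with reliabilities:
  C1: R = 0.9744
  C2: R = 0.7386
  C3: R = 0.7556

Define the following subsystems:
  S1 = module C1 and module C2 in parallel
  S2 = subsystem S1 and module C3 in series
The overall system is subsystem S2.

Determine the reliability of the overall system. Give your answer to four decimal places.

Parallel (C1 and C2): 1 − (1 − 0.974400)(1 − 0.738600) = 0.993308
Series ([0.993308] and C3): 0.993308 × 0.755600 = 0.7505

0.7505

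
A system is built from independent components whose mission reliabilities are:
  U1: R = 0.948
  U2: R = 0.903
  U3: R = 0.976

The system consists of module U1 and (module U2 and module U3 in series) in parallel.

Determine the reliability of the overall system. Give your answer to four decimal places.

0.9938

Series (U2 and U3): 0.903000 × 0.976000 = 0.881328
Parallel (U1 and [0.881328]): 1 − (1 − 0.948000)(1 − 0.881328) = 0.9938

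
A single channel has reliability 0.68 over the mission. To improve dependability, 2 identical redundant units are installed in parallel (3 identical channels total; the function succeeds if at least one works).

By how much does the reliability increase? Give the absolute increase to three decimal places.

R_before = 0.68
R_after = 1 − (1 − 0.68)^3 = 0.967
ΔR = 0.967 − 0.68 = 0.287

0.287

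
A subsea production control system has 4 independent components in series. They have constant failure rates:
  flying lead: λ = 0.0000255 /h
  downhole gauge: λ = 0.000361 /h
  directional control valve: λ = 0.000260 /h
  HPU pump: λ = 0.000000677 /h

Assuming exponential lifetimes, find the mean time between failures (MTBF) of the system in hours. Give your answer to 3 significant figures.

1550

Series of exponential components: λ_sys = Σ λ_i
λ_sys = 0.0000255 + 0.000361 + 0.000260 + 0.000000677 = 6.4718e-04 /h
MTBF = 1 / λ_sys = 1550 h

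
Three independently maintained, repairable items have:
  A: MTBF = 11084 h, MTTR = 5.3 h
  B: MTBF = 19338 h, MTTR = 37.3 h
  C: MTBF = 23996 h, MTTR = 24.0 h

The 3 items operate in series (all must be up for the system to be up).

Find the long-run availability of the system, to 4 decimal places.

A(A) = MTBF/(MTBF+MTTR) = 11084/(11084+5.3) = 0.999522
A(B) = MTBF/(MTBF+MTTR) = 19338/(19338+37.3) = 0.998075
A(C) = MTBF/(MTBF+MTTR) = 23996/(23996+24.0) = 0.999001
Series availability: 0.999522 × 0.998075 × 0.999001 = 0.9966

0.9966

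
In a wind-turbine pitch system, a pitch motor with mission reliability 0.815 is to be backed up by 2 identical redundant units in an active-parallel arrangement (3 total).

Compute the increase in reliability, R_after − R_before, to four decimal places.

R_before = 0.815
R_after = 1 − (1 − 0.815)^3 = 0.9937
ΔR = 0.9937 − 0.815 = 0.1787

0.1787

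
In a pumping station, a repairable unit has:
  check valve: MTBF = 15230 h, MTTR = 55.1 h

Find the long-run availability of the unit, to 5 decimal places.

A(check valve) = MTBF/(MTBF+MTTR) = 15230/(15230+55.1) = 0.99640

0.99640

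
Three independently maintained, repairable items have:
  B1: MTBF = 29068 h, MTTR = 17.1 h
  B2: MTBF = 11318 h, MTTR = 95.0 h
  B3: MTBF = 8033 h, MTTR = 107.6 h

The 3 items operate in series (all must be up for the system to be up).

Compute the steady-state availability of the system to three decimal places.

0.978

A(B1) = MTBF/(MTBF+MTTR) = 29068/(29068+17.1) = 0.999412
A(B2) = MTBF/(MTBF+MTTR) = 11318/(11318+95.0) = 0.991676
A(B3) = MTBF/(MTBF+MTTR) = 8033/(8033+107.6) = 0.986782
Series availability: 0.999412 × 0.991676 × 0.986782 = 0.978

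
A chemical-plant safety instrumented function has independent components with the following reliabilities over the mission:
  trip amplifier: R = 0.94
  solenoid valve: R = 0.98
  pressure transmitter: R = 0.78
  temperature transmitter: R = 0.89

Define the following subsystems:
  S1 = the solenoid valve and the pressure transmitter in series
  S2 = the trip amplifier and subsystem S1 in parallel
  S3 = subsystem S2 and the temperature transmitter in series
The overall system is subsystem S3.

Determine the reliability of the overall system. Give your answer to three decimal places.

0.877

Series (solenoid valve and pressure transmitter): 0.98000 × 0.78000 = 0.76440
Parallel (trip amplifier and [0.76440]): 1 − (1 − 0.94000)(1 − 0.76440) = 0.98586
Series ([0.98586] and temperature transmitter): 0.98586 × 0.89000 = 0.877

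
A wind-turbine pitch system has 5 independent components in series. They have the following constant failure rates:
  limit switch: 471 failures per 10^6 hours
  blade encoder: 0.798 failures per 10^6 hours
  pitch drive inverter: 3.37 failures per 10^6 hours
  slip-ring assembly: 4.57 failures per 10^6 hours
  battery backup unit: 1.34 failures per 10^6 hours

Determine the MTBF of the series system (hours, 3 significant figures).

Series of exponential components: λ_sys = Σ λ_i
λ_sys = 0.000471 + 0.000000798 + 0.00000337 + 0.00000457 + 0.00000134 = 4.8108e-04 /h
MTBF = 1 / λ_sys = 2080 h

2080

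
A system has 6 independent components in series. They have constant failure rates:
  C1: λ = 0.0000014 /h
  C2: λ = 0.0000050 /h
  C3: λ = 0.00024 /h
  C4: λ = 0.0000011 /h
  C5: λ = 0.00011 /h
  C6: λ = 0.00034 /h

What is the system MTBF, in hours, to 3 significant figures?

Series of exponential components: λ_sys = Σ λ_i
λ_sys = 0.0000014 + 0.0000050 + 0.00024 + 0.0000011 + 0.00011 + 0.00034 = 6.9750e-04 /h
MTBF = 1 / λ_sys = 1430 h

1430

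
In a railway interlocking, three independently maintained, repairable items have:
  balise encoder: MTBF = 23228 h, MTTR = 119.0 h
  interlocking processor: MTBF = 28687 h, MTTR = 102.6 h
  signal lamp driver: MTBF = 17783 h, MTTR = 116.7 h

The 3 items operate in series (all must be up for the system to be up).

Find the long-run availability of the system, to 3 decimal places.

0.985

A(balise encoder) = MTBF/(MTBF+MTTR) = 23228/(23228+119.0) = 0.994903
A(interlocking processor) = MTBF/(MTBF+MTTR) = 28687/(28687+102.6) = 0.996436
A(signal lamp driver) = MTBF/(MTBF+MTTR) = 17783/(17783+116.7) = 0.993480
Series availability: 0.994903 × 0.996436 × 0.993480 = 0.985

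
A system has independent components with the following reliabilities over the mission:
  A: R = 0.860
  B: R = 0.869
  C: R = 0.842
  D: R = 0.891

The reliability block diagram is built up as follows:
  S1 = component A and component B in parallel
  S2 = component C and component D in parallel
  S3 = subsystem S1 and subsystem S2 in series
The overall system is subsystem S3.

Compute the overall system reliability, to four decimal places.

Parallel (A and B): 1 − (1 − 0.860000)(1 − 0.869000) = 0.981660
Parallel (C and D): 1 − (1 − 0.842000)(1 − 0.891000) = 0.982778
Series ([0.981660] and [0.982778]): 0.981660 × 0.982778 = 0.9648

0.9648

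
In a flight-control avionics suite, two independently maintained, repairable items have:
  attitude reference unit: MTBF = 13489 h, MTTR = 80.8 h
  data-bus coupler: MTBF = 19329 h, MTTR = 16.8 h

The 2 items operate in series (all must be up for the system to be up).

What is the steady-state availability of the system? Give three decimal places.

A(attitude reference unit) = MTBF/(MTBF+MTTR) = 13489/(13489+80.8) = 0.994046
A(data-bus coupler) = MTBF/(MTBF+MTTR) = 19329/(19329+16.8) = 0.999132
Series availability: 0.994046 × 0.999132 = 0.993

0.993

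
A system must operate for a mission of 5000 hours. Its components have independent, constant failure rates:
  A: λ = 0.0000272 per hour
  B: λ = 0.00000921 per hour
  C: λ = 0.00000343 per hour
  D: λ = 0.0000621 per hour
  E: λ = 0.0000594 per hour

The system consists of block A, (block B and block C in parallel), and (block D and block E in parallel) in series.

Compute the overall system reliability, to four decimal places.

0.8124

R(A) = exp(−0.0000272 × 5000) = 0.872843
R(B) = exp(−0.00000921 × 5000) = 0.954994
R(C) = exp(−0.00000343 × 5000) = 0.982996
R(D) = exp(−0.0000621 × 5000) = 0.733080
R(E) = exp(−0.0000594 × 5000) = 0.743044
Parallel (B and C): 1 − (1 − 0.954994)(1 − 0.982996) = 0.999235
Parallel (D and E): 1 − (1 − 0.733080)(1 − 0.743044) = 0.931413
Series (A, [0.999235], and [0.931413]): 0.872843 × 0.999235 × 0.931413 = 0.8124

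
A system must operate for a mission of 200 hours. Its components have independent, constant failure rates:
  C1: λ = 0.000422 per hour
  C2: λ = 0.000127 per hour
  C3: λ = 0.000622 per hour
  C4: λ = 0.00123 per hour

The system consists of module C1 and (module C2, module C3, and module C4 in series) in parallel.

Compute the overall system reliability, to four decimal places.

0.9735

R(C1) = exp(−0.000422 × 200) = 0.919064
R(C2) = exp(−0.000127 × 200) = 0.974920
R(C3) = exp(−0.000622 × 200) = 0.883027
R(C4) = exp(−0.00123 × 200) = 0.781922
Series (C2, C3, and C4): 0.974920 × 0.883027 × 0.781922 = 0.673142
Parallel (C1 and [0.673142]): 1 − (1 − 0.919064)(1 − 0.673142) = 0.9735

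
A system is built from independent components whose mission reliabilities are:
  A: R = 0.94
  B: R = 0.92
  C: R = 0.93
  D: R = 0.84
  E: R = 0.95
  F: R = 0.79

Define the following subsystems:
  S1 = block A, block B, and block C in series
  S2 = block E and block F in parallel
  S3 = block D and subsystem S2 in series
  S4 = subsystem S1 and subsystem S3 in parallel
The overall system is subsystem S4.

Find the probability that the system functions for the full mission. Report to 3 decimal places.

Series (A, B, and C): 0.94000 × 0.92000 × 0.93000 = 0.80426
Parallel (E and F): 1 − (1 − 0.95000)(1 − 0.79000) = 0.98950
Series (D and [0.98950]): 0.84000 × 0.98950 = 0.83118
Parallel ([0.80426] and [0.83118]): 1 − (1 − 0.80426)(1 − 0.83118) = 0.967

0.967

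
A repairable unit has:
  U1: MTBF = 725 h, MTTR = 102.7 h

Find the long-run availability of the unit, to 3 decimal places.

0.876

A(U1) = MTBF/(MTBF+MTTR) = 725/(725+102.7) = 0.876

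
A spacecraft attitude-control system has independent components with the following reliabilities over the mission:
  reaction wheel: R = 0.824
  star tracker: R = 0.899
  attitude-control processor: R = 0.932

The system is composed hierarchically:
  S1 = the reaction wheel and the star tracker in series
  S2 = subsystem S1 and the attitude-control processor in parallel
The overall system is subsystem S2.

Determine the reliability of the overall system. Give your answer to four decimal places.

0.9824

Series (reaction wheel and star tracker): 0.824000 × 0.899000 = 0.740776
Parallel ([0.740776] and attitude-control processor): 1 − (1 − 0.740776)(1 − 0.932000) = 0.9824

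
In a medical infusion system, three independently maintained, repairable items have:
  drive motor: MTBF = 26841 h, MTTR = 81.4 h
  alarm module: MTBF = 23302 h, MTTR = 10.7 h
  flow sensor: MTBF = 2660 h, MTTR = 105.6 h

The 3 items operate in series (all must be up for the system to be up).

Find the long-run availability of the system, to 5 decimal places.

A(drive motor) = MTBF/(MTBF+MTTR) = 26841/(26841+81.4) = 0.996976
A(alarm module) = MTBF/(MTBF+MTTR) = 23302/(23302+10.7) = 0.999541
A(flow sensor) = MTBF/(MTBF+MTTR) = 2660/(2660+105.6) = 0.961817
Series availability: 0.996976 × 0.999541 × 0.961817 = 0.95847

0.95847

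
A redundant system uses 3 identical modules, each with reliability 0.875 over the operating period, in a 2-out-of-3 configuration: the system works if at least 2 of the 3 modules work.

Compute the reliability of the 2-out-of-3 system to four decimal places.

0.9570

R = Σ_{i=2}^{3} C(3,i) p^i (1−p)^{3−i} with p = 0.875
C(3,2)·0.875^2·0.125^1 = 0.287109
C(3,3)·0.875^3·0.125^0 = 0.669922
Sum = 0.9570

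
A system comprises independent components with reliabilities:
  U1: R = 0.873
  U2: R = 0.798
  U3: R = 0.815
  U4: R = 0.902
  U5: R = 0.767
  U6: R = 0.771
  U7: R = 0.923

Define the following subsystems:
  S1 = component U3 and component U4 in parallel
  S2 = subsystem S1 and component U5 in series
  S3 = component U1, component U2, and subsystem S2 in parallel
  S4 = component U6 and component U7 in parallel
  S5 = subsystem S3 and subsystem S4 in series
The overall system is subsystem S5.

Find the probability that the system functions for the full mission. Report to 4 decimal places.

0.9761

Parallel (U3 and U4): 1 − (1 − 0.815000)(1 − 0.902000) = 0.981870
Series ([0.981870] and U5): 0.981870 × 0.767000 = 0.753094
Parallel (U1, U2, and [0.753094]): 1 − (1 − 0.873000)(1 − 0.798000)(1 − 0.753094) = 0.993666
Parallel (U6 and U7): 1 − (1 − 0.771000)(1 − 0.923000) = 0.982367
Series ([0.993666] and [0.982367]): 0.993666 × 0.982367 = 0.9761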